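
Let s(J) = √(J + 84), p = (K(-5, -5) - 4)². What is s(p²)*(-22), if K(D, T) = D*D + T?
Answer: -44*√16405 ≈ -5635.6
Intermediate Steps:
K(D, T) = T + D² (K(D, T) = D² + T = T + D²)
p = 256 (p = ((-5 + (-5)²) - 4)² = ((-5 + 25) - 4)² = (20 - 4)² = 16² = 256)
s(J) = √(84 + J)
s(p²)*(-22) = √(84 + 256²)*(-22) = √(84 + 65536)*(-22) = √65620*(-22) = (2*√16405)*(-22) = -44*√16405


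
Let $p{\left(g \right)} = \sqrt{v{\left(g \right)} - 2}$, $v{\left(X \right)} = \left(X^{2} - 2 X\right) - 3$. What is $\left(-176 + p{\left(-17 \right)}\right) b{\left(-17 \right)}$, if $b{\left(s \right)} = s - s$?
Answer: $0$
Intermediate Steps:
$v{\left(X \right)} = -3 + X^{2} - 2 X$
$b{\left(s \right)} = 0$
$p{\left(g \right)} = \sqrt{-5 + g^{2} - 2 g}$ ($p{\left(g \right)} = \sqrt{\left(-3 + g^{2} - 2 g\right) - 2} = \sqrt{-5 + g^{2} - 2 g}$)
$\left(-176 + p{\left(-17 \right)}\right) b{\left(-17 \right)} = \left(-176 + \sqrt{-5 + \left(-17\right)^{2} - -34}\right) 0 = \left(-176 + \sqrt{-5 + 289 + 34}\right) 0 = \left(-176 + \sqrt{318}\right) 0 = 0$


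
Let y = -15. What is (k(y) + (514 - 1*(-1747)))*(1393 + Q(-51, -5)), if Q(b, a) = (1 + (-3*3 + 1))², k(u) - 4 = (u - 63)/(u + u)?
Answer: 16349396/5 ≈ 3.2699e+6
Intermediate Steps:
k(u) = 4 + (-63 + u)/(2*u) (k(u) = 4 + (u - 63)/(u + u) = 4 + (-63 + u)/((2*u)) = 4 + (-63 + u)*(1/(2*u)) = 4 + (-63 + u)/(2*u))
Q(b, a) = 49 (Q(b, a) = (1 + (-9 + 1))² = (1 - 8)² = (-7)² = 49)
(k(y) + (514 - 1*(-1747)))*(1393 + Q(-51, -5)) = ((9/2)*(-7 - 15)/(-15) + (514 - 1*(-1747)))*(1393 + 49) = ((9/2)*(-1/15)*(-22) + (514 + 1747))*1442 = (33/5 + 2261)*1442 = (11338/5)*1442 = 16349396/5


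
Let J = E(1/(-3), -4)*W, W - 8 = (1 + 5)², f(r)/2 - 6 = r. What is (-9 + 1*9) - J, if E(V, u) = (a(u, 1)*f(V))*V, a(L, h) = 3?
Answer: 1496/3 ≈ 498.67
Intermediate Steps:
f(r) = 12 + 2*r
W = 44 (W = 8 + (1 + 5)² = 8 + 6² = 8 + 36 = 44)
E(V, u) = V*(36 + 6*V) (E(V, u) = (3*(12 + 2*V))*V = (36 + 6*V)*V = V*(36 + 6*V))
J = -1496/3 (J = (6*(6 + 1/(-3))/(-3))*44 = (6*(-⅓)*(6 - ⅓))*44 = (6*(-⅓)*(17/3))*44 = -34/3*44 = -1496/3 ≈ -498.67)
(-9 + 1*9) - J = (-9 + 1*9) - 1*(-1496/3) = (-9 + 9) + 1496/3 = 0 + 1496/3 = 1496/3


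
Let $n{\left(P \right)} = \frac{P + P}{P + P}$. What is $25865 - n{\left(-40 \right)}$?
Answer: $25864$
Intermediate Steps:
$n{\left(P \right)} = 1$ ($n{\left(P \right)} = \frac{2 P}{2 P} = 2 P \frac{1}{2 P} = 1$)
$25865 - n{\left(-40 \right)} = 25865 - 1 = 25864$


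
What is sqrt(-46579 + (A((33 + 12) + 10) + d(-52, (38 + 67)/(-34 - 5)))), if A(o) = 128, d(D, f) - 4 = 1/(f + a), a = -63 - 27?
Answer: 2*I*sqrt(16860555210)/1205 ≈ 215.52*I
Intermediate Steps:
a = -90
d(D, f) = 4 + 1/(-90 + f) (d(D, f) = 4 + 1/(f - 90) = 4 + 1/(-90 + f))
sqrt(-46579 + (A((33 + 12) + 10) + d(-52, (38 + 67)/(-34 - 5)))) = sqrt(-46579 + (128 + (-359 + 4*((38 + 67)/(-34 - 5)))/(-90 + (38 + 67)/(-34 - 5)))) = sqrt(-46579 + (128 + (-359 + 4*(105/(-39)))/(-90 + 105/(-39)))) = sqrt(-46579 + (128 + (-359 + 4*(105*(-1/39)))/(-90 + 105*(-1/39)))) = sqrt(-46579 + (128 + (-359 + 4*(-35/13))/(-90 - 35/13))) = sqrt(-46579 + (128 + (-359 - 140/13)/(-1205/13))) = sqrt(-46579 + (128 - 13/1205*(-4807/13))) = sqrt(-46579 + (128 + 4807/1205)) = sqrt(-46579 + 159047/1205) = sqrt(-55968648/1205) = 2*I*sqrt(16860555210)/1205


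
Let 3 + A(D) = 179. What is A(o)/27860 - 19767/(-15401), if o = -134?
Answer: 138354799/107267965 ≈ 1.2898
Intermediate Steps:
A(D) = 176 (A(D) = -3 + 179 = 176)
A(o)/27860 - 19767/(-15401) = 176/27860 - 19767/(-15401) = 176*(1/27860) - 19767*(-1/15401) = 44/6965 + 19767/15401 = 138354799/107267965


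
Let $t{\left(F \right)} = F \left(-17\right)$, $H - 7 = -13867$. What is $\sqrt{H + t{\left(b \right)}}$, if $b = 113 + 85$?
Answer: $3 i \sqrt{1914} \approx 131.25 i$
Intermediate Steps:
$H = -13860$ ($H = 7 - 13867 = -13860$)
$b = 198$
$t{\left(F \right)} = - 17 F$
$\sqrt{H + t{\left(b \right)}} = \sqrt{-13860 - 3366} = \sqrt{-17226} = 3 i \sqrt{1914}$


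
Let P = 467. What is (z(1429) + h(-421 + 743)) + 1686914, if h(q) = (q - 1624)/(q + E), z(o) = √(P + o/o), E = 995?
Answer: 740554812/439 + 6*√13 ≈ 1.6869e+6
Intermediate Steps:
z(o) = 6*√13 (z(o) = √(467 + o/o) = √(467 + 1) = √468 = 6*√13)
h(q) = (-1624 + q)/(995 + q) (h(q) = (q - 1624)/(q + 995) = (-1624 + q)/(995 + q))
(z(1429) + h(-421 + 743)) + 1686914 = (6*√13 + (-1624 + (-421 + 743))/(995 + (-421 + 743))) + 1686914 = (6*√13 + (-1624 + 322)/(995 + 322)) + 1686914 = (6*√13 - 1302/1317) + 1686914 = (6*√13 + (1/1317)*(-1302)) + 1686914 = (6*√13 - 434/439) + 1686914 = (-434/439 + 6*√13) + 1686914 = 740554812/439 + 6*√13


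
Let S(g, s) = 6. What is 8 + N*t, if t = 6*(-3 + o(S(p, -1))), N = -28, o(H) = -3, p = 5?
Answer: 1016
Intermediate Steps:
t = -36 (t = 6*(-3 - 3) = 6*(-6) = -36)
8 + N*t = 8 - 28*(-36) = 8 + 1008 = 1016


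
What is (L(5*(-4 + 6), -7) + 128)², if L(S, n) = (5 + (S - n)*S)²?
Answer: 945747009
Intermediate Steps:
L(S, n) = (5 + S*(S - n))²
(L(5*(-4 + 6), -7) + 128)² = ((5 + (5*(-4 + 6))² - 1*5*(-4 + 6)*(-7))² + 128)² = ((5 + (5*2)² - 1*5*2*(-7))² + 128)² = ((5 + 10² - 1*10*(-7))² + 128)² = ((5 + 100 + 70)² + 128)² = (175² + 128)² = (30625 + 128)² = 30753² = 945747009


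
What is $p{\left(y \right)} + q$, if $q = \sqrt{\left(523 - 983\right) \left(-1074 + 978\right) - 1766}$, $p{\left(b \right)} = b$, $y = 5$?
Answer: $5 + \sqrt{42394} \approx 210.9$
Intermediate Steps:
$q = \sqrt{42394}$ ($q = \sqrt{\left(-460\right) \left(-96\right) - 1766} = \sqrt{44160 - 1766} = \sqrt{42394} \approx 205.9$)
$p{\left(y \right)} + q = 5 + \sqrt{42394}$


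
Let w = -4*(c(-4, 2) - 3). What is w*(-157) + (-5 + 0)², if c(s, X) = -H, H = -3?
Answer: 25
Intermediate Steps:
c(s, X) = 3 (c(s, X) = -1*(-3) = 3)
w = 0 (w = -4*(3 - 3) = -4*0 = 0)
w*(-157) + (-5 + 0)² = 0*(-157) + (-5 + 0)² = 0 + (-5)² = 0 + 25 = 25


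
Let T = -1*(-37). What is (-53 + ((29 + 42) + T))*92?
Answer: 5060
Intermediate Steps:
T = 37
(-53 + ((29 + 42) + T))*92 = (-53 + ((29 + 42) + 37))*92 = (-53 + (71 + 37))*92 = (-53 + 108)*92 = 55*92 = 5060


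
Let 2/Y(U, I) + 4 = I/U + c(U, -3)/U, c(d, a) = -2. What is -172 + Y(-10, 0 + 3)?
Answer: -7072/41 ≈ -172.49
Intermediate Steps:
Y(U, I) = 2/(-4 - 2/U + I/U) (Y(U, I) = 2/(-4 + (I/U - 2/U)) = 2/(-4 + (-2/U + I/U)) = 2/(-4 - 2/U + I/U))
-172 + Y(-10, 0 + 3) = -172 + 2*(-10)/(-2 + (0 + 3) - 4*(-10)) = -172 + 2*(-10)/(-2 + 3 + 40) = -172 + 2*(-10)/41 = -172 + 2*(-10)*(1/41) = -172 - 20/41 = -7072/41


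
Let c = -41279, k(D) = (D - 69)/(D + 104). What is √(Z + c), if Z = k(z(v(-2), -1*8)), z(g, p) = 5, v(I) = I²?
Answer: 5*I*√19617711/109 ≈ 203.17*I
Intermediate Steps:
k(D) = (-69 + D)/(104 + D)
Z = -64/109 (Z = (-69 + 5)/(104 + 5) = -64/109 ≈ -0.58716)
√(Z + c) = √(-64/109 - 41279) = √(-4499475/109) = 5*I*√19617711/109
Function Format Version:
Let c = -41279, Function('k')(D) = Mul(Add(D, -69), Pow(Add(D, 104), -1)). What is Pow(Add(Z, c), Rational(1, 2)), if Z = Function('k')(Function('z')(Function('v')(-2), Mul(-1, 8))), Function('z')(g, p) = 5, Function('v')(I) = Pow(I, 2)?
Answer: Mul(Rational(5, 109), I, Pow(19617711, Rational(1, 2))) ≈ Mul(203.17, I)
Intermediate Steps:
Function('k')(D) = Mul(Pow(Add(104, D), -1), Add(-69, D)) (Function('k')(D) = Mul(Add(-69, D), Pow(Add(104, D), -1)) = Mul(Pow(Add(104, D), -1), Add(-69, D)))
Z = Rational(-64, 109) (Z = Mul(Pow(Add(104, 5), -1), Add(-69, 5)) = Mul(Pow(109, -1), -64) = Mul(Rational(1, 109), -64) = Rational(-64, 109) ≈ -0.58716)
Pow(Add(Z, c), Rational(1, 2)) = Pow(Add(Rational(-64, 109), -41279), Rational(1, 2)) = Pow(Rational(-4499475, 109), Rational(1, 2)) = Mul(Rational(5, 109), I, Pow(19617711, Rational(1, 2)))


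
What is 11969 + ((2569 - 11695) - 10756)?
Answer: -7913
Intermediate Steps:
11969 + ((2569 - 11695) - 10756) = 11969 + (-9126 - 10756) = 11969 - 19882 = -7913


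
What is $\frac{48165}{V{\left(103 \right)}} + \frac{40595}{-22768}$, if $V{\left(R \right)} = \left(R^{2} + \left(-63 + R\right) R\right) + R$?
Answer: $\frac{5151205}{3517656} \approx 1.4644$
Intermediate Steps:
$V{\left(R \right)} = R + R^{2} + R \left(-63 + R\right)$ ($V{\left(R \right)} = \left(R^{2} + R \left(-63 + R\right)\right) + R = R + R^{2} + R \left(-63 + R\right)$)
$\frac{48165}{V{\left(103 \right)}} + \frac{40595}{-22768} = \frac{48165}{2 \cdot 103 \left(-31 + 103\right)} + \frac{40595}{-22768} = \frac{48165}{2 \cdot 103 \cdot 72} + 40595 \left(- \frac{1}{22768}\right) = \frac{48165}{14832} - \frac{40595}{22768} = 48165 \cdot \frac{1}{14832} - \frac{40595}{22768} = \frac{16055}{4944} - \frac{40595}{22768} = \frac{5151205}{3517656}$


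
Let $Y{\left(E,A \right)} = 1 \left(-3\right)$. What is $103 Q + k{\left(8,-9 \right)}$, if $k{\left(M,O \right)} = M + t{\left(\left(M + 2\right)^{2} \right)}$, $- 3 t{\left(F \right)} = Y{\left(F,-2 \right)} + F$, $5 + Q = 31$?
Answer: $\frac{7961}{3} \approx 2653.7$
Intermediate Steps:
$Q = 26$ ($Q = -5 + 31 = 26$)
$Y{\left(E,A \right)} = -3$
$t{\left(F \right)} = 1 - \frac{F}{3}$ ($t{\left(F \right)} = - \frac{-3 + F}{3} = 1 - \frac{F}{3}$)
$k{\left(M,O \right)} = 1 + M - \frac{\left(2 + M\right)^{2}}{3}$ ($k{\left(M,O \right)} = M - \left(-1 + \frac{\left(M + 2\right)^{2}}{3}\right) = M - \left(-1 + \frac{\left(2 + M\right)^{2}}{3}\right) = 1 + M - \frac{\left(2 + M\right)^{2}}{3}$)
$103 Q + k{\left(8,-9 \right)} = 103 \cdot 26 - \left(3 + \frac{64}{3}\right) = 2678 - \frac{73}{3} = \frac{7961}{3}$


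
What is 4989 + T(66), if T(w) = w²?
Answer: 9345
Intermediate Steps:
4989 + T(66) = 4989 + 66² = 4989 + 4356 = 9345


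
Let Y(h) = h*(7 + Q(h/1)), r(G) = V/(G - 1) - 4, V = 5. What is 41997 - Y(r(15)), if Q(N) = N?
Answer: 8233809/196 ≈ 42009.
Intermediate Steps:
r(G) = -4 + 5/(-1 + G) (r(G) = 5/(G - 1) - 4 = 5/(-1 + G) - 4 = -4 + 5/(-1 + G))
Y(h) = h*(7 + h) (Y(h) = h*(7 + h/1) = h*(7 + h*1) = h*(7 + h))
41997 - Y(r(15)) = 41997 - (9 - 4*15)/(-1 + 15)*(7 + (9 - 4*15)/(-1 + 15)) = 41997 - (9 - 60)/14*(7 + (9 - 60)/14) = 41997 - (1/14)*(-51)*(7 + (1/14)*(-51)) = 41997 - (-51)*(7 - 51/14)/14 = 41997 - (-51)*47/(14*14) = 41997 - 1*(-2397/196) = 41997 + 2397/196 = 8233809/196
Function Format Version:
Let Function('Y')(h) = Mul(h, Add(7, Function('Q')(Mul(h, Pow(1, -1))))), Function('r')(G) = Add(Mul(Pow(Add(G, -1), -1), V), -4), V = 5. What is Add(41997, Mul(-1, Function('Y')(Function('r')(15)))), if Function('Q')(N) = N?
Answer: Rational(8233809, 196) ≈ 42009.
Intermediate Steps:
Function('r')(G) = Add(-4, Mul(5, Pow(Add(-1, G), -1))) (Function('r')(G) = Add(Mul(Pow(Add(G, -1), -1), 5), -4) = Add(Mul(Pow(Add(-1, G), -1), 5), -4) = Add(Mul(5, Pow(Add(-1, G), -1)), -4) = Add(-4, Mul(5, Pow(Add(-1, G), -1))))
Function('Y')(h) = Mul(h, Add(7, h)) (Function('Y')(h) = Mul(h, Add(7, Mul(h, Pow(1, -1)))) = Mul(h, Add(7, Mul(h, 1))) = Mul(h, Add(7, h)))
Add(41997, Mul(-1, Function('Y')(Function('r')(15)))) = Add(41997, Mul(-1, Mul(Mul(Pow(Add(-1, 15), -1), Add(9, Mul(-4, 15))), Add(7, Mul(Pow(Add(-1, 15), -1), Add(9, Mul(-4, 15))))))) = Add(41997, Mul(-1, Mul(Mul(Pow(14, -1), Add(9, -60)), Add(7, Mul(Pow(14, -1), Add(9, -60)))))) = Add(41997, Mul(-1, Mul(Mul(Rational(1, 14), -51), Add(7, Mul(Rational(1, 14), -51))))) = Add(41997, Mul(-1, Mul(Rational(-51, 14), Add(7, Rational(-51, 14))))) = Add(41997, Mul(-1, Mul(Rational(-51, 14), Rational(47, 14)))) = Add(41997, Mul(-1, Rational(-2397, 196))) = Add(41997, Rational(2397, 196)) = Rational(8233809, 196)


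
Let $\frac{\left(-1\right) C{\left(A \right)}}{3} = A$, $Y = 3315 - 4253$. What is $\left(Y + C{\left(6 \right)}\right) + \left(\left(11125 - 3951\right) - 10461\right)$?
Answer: $-4243$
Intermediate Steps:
$Y = -938$ ($Y = 3315 - 4253 = -938$)
$C{\left(A \right)} = - 3 A$
$\left(Y + C{\left(6 \right)}\right) + \left(\left(11125 - 3951\right) - 10461\right) = \left(-938 - 18\right) + \left(\left(11125 - 3951\right) - 10461\right) = \left(-938 - 18\right) + \left(7174 - 10461\right) = -956 - 3287 = -4243$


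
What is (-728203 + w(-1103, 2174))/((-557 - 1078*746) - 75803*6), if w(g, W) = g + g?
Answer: 730409/1259563 ≈ 0.57989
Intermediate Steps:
w(g, W) = 2*g
(-728203 + w(-1103, 2174))/((-557 - 1078*746) - 75803*6) = (-728203 + 2*(-1103))/((-557 - 1078*746) - 75803*6) = (-728203 - 2206)/((-557 - 804188) - 454818) = -730409/(-804745 - 454818) = -730409/(-1259563) = -730409*(-1/1259563) = 730409/1259563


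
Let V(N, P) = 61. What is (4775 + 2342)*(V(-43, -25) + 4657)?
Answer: 33578006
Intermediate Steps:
(4775 + 2342)*(V(-43, -25) + 4657) = (4775 + 2342)*(61 + 4657) = 7117*4718 = 33578006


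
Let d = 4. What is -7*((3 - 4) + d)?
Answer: -21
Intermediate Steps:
-7*((3 - 4) + d) = -7*((3 - 4) + 4) = -7*(-1 + 4) = -7*3 = -21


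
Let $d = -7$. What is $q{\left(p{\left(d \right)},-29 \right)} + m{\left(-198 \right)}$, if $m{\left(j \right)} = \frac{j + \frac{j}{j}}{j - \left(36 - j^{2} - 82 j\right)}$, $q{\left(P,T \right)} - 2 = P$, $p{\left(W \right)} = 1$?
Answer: $\frac{68005}{22734} \approx 2.9913$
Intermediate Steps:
$q{\left(P,T \right)} = 2 + P$
$m{\left(j \right)} = \frac{1 + j}{-36 + j^{2} + 83 j}$ ($m{\left(j \right)} = \frac{j + 1}{j + \left(-36 + j^{2} + 82 j\right)} = \frac{1 + j}{-36 + j^{2} + 83 j}$)
$q{\left(p{\left(d \right)},-29 \right)} + m{\left(-198 \right)} = \left(2 + 1\right) + \frac{1 - 198}{-36 + \left(-198\right)^{2} + 83 \left(-198\right)} = 3 + \frac{1}{-36 + 39204 - 16434} \left(-197\right) = 3 + \frac{1}{22734} \left(-197\right) = 3 - \frac{197}{22734} = \frac{68005}{22734}$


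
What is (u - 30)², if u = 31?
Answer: 1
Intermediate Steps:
(u - 30)² = (31 - 30)² = 1² = 1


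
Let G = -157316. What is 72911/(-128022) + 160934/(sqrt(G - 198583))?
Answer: -72911/128022 - 160934*I*sqrt(355899)/355899 ≈ -0.56952 - 269.76*I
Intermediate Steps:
72911/(-128022) + 160934/(sqrt(G - 198583)) = 72911/(-128022) + 160934/(sqrt(-157316 - 198583)) = 72911*(-1/128022) + 160934/(sqrt(-355899)) = -72911/128022 + 160934/((I*sqrt(355899))) = -72911/128022 + 160934*(-I*sqrt(355899)/355899) = -72911/128022 - 160934*I*sqrt(355899)/355899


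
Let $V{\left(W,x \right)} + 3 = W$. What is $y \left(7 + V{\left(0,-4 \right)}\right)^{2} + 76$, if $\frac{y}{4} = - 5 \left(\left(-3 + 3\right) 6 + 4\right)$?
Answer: $-1204$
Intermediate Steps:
$V{\left(W,x \right)} = -3 + W$
$y = -80$ ($y = 4 \left(- 5 \left(\left(-3 + 3\right) 6 + 4\right)\right) = 4 \left(- 5 \left(0 \cdot 6 + 4\right)\right) = 4 \left(- 5 \left(0 + 4\right)\right) = 4 \left(\left(-5\right) 4\right) = 4 \left(-20\right) = -80$)
$y \left(7 + V{\left(0,-4 \right)}\right)^{2} + 76 = - 80 \left(7 + \left(-3 + 0\right)\right)^{2} + 76 = - 80 \left(7 - 3\right)^{2} + 76 = - 80 \cdot 4^{2} + 76 = \left(-80\right) 16 + 76 = -1280 + 76 = -1204$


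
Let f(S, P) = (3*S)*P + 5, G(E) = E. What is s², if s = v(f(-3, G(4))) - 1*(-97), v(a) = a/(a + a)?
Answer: 38025/4 ≈ 9506.3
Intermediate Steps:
f(S, P) = 5 + 3*P*S (f(S, P) = 3*P*S + 5 = 5 + 3*P*S)
v(a) = ½ (v(a) = a/((2*a)) = a*(1/(2*a)) = ½)
s = 195/2 (s = ½ - 1*(-97) = ½ + 97 = 195/2 ≈ 97.500)
s² = (195/2)² = 38025/4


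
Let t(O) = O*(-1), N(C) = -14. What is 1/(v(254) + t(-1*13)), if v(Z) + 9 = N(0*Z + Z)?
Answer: -⅒ ≈ -0.10000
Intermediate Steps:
v(Z) = -23 (v(Z) = -9 - 14 = -23)
t(O) = -O
1/(v(254) + t(-1*13)) = 1/(-23 - (-1)*13) = 1/(-23 - 1*(-13)) = 1/(-23 + 13) = 1/(-10) = -⅒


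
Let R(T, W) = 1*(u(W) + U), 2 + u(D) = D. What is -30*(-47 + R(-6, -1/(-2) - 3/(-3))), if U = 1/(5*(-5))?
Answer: 7131/5 ≈ 1426.2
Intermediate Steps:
U = -1/25 (U = (1/5)*(-1/5) = -1/25 ≈ -0.040000)
u(D) = -2 + D
R(T, W) = -51/25 + W (R(T, W) = 1*((-2 + W) - 1/25) = 1*(-51/25 + W) = -51/25 + W)
-30*(-47 + R(-6, -1/(-2) - 3/(-3))) = -30*(-47 + (-51/25 + (-1/(-2) - 3/(-3)))) = -30*(-47 + (-51/25 + (-1*(-1/2) - 3*(-1/3)))) = -30*(-47 + (-51/25 + (1/2 + 1))) = -30*(-47 + (-51/25 + 3/2)) = -30*(-47 - 27/50) = -30*(-2377/50) = 7131/5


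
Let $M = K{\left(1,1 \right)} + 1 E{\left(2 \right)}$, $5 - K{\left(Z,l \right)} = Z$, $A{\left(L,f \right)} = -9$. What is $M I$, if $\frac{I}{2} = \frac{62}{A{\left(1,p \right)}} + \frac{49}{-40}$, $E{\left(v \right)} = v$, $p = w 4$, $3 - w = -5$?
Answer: $- \frac{2921}{30} \approx -97.367$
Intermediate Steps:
$w = 8$ ($w = 3 - -5 = 3 + 5 = 8$)
$p = 32$ ($p = 8 \cdot 4 = 32$)
$K{\left(Z,l \right)} = 5 - Z$
$I = - \frac{2921}{180}$ ($I = 2 \left(\frac{62}{-9} + \frac{49}{-40}\right) = 2 \left(62 \left(- \frac{1}{9}\right) + 49 \left(- \frac{1}{40}\right)\right) = 2 \left(- \frac{62}{9} - \frac{49}{40}\right) = 2 \left(- \frac{2921}{360}\right) = - \frac{2921}{180} \approx -16.228$)
$M = 6$ ($M = \left(5 - 1\right) + 1 \cdot 2 = \left(5 - 1\right) + 2 = 4 + 2 = 6$)
$M I = 6 \left(- \frac{2921}{180}\right) = - \frac{2921}{30}$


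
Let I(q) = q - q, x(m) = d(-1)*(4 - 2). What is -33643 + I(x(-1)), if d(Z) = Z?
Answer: -33643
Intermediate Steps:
x(m) = -2 (x(m) = -(4 - 2) = -1*2 = -2)
I(q) = 0
-33643 + I(x(-1)) = -33643 + 0 = -33643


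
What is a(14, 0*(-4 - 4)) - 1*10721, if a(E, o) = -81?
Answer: -10802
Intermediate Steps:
a(14, 0*(-4 - 4)) - 1*10721 = -81 - 1*10721 = -81 - 10721 = -10802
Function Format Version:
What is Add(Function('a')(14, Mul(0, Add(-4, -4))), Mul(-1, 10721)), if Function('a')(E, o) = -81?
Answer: -10802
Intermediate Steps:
Add(Function('a')(14, Mul(0, Add(-4, -4))), Mul(-1, 10721)) = Add(-81, Mul(-1, 10721)) = Add(-81, -10721) = -10802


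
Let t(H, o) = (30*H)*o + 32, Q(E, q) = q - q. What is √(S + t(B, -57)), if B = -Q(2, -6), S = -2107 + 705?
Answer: I*√1370 ≈ 37.013*I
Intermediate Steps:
Q(E, q) = 0
S = -1402
B = 0 (B = -1*0 = 0)
t(H, o) = 32 + 30*H*o (t(H, o) = 30*H*o + 32 = 32 + 30*H*o)
√(S + t(B, -57)) = √(-1402 + (32 + 30*0*(-57))) = √(-1402 + (32 + 0)) = √(-1402 + 32) = √(-1370) = I*√1370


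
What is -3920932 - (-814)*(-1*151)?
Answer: -4043846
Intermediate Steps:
-3920932 - (-814)*(-1*151) = -3920932 - (-814)*(-151) = -3920932 - 1*122914 = -3920932 - 122914 = -4043846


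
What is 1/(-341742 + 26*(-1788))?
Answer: -1/388230 ≈ -2.5758e-6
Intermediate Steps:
1/(-341742 + 26*(-1788)) = 1/(-341742 - 46488) = 1/(-388230) = -1/388230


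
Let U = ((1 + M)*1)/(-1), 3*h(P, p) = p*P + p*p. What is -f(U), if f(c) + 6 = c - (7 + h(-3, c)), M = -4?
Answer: 10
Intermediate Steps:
h(P, p) = p²/3 + P*p/3 (h(P, p) = (p*P + p*p)/3 = (P*p + p²)/3 = (p² + P*p)/3 = p²/3 + P*p/3)
U = 3 (U = ((1 - 4)*1)/(-1) = -3*1*(-1) = -3*(-1) = 3)
f(c) = -13 + c - c*(-3 + c)/3 (f(c) = -6 + (c - (7 + c*(-3 + c)/3)) = -6 + (c + (-7 - c*(-3 + c)/3)) = -6 + (-7 + c - c*(-3 + c)/3) = -13 + c - c*(-3 + c)/3)
-f(U) = -(-13 + 2*3 - ⅓*3²) = -(-13 + 6 - ⅓*9) = -(-13 + 6 - 3) = -1*(-10) = 10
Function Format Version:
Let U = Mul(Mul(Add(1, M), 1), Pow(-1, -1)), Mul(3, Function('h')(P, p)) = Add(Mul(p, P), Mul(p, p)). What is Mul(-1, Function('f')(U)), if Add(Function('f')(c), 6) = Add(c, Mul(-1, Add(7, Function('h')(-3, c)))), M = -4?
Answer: 10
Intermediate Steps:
Function('h')(P, p) = Add(Mul(Rational(1, 3), Pow(p, 2)), Mul(Rational(1, 3), P, p)) (Function('h')(P, p) = Mul(Rational(1, 3), Add(Mul(p, P), Mul(p, p))) = Mul(Rational(1, 3), Add(Mul(P, p), Pow(p, 2))) = Mul(Rational(1, 3), Add(Pow(p, 2), Mul(P, p))) = Add(Mul(Rational(1, 3), Pow(p, 2)), Mul(Rational(1, 3), P, p)))
U = 3 (U = Mul(Mul(Add(1, -4), 1), Pow(-1, -1)) = Mul(Mul(-3, 1), -1) = Mul(-3, -1) = 3)
Function('f')(c) = Add(-13, c, Mul(Rational(-1, 3), c, Add(-3, c))) (Function('f')(c) = Add(-6, Add(c, Mul(-1, Add(7, Mul(Rational(1, 3), c, Add(-3, c)))))) = Add(-6, Add(c, Add(-7, Mul(Rational(-1, 3), c, Add(-3, c))))) = Add(-6, Add(-7, c, Mul(Rational(-1, 3), c, Add(-3, c)))) = Add(-13, c, Mul(Rational(-1, 3), c, Add(-3, c))))
Mul(-1, Function('f')(U)) = Mul(-1, Add(-13, Mul(2, 3), Mul(Rational(-1, 3), Pow(3, 2)))) = Mul(-1, Add(-13, 6, Mul(Rational(-1, 3), 9))) = Mul(-1, Add(-13, 6, -3)) = Mul(-1, -10) = 10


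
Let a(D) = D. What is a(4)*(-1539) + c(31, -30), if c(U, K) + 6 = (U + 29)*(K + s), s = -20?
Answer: -9162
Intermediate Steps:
c(U, K) = -6 + (-20 + K)*(29 + U) (c(U, K) = -6 + (U + 29)*(K - 20) = -6 + (29 + U)*(-20 + K) = -6 + (-20 + K)*(29 + U))
a(4)*(-1539) + c(31, -30) = 4*(-1539) + (-586 - 20*31 + 29*(-30) - 30*31) = -6156 + (-586 - 620 - 870 - 930) = -6156 - 3006 = -9162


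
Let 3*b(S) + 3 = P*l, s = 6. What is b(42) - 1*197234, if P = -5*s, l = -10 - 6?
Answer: -197075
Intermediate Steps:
l = -16
P = -30 (P = -5*6 = -30)
b(S) = 159 (b(S) = -1 + (-30*(-16))/3 = -1 + (1/3)*480 = -1 + 160 = 159)
b(42) - 1*197234 = 159 - 1*197234 = 159 - 197234 = -197075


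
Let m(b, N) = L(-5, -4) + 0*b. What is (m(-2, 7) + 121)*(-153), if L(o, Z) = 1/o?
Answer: -92412/5 ≈ -18482.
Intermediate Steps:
m(b, N) = -1/5 (m(b, N) = 1/(-5) + 0*b = -1/5 + 0 = -1/5)
(m(-2, 7) + 121)*(-153) = (-1/5 + 121)*(-153) = (604/5)*(-153) = -92412/5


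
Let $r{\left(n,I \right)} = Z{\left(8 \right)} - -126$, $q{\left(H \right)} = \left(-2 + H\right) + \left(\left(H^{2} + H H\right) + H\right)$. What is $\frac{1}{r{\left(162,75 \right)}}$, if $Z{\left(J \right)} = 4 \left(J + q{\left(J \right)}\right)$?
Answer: $\frac{1}{726} \approx 0.0013774$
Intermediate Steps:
$q{\left(H \right)} = -2 + 2 H + 2 H^{2}$ ($q{\left(H \right)} = \left(-2 + H\right) + \left(\left(H^{2} + H^{2}\right) + H\right) = \left(-2 + H\right) + \left(2 H^{2} + H\right) = \left(-2 + H\right) + \left(H + 2 H^{2}\right) = -2 + 2 H + 2 H^{2}$)
$Z{\left(J \right)} = -8 + 8 J^{2} + 12 J$ ($Z{\left(J \right)} = 4 \left(J + \left(-2 + 2 J + 2 J^{2}\right)\right) = 4 \left(-2 + 2 J^{2} + 3 J\right) = -8 + 8 J^{2} + 12 J$)
$r{\left(n,I \right)} = 726$ ($r{\left(n,I \right)} = \left(-8 + 8 \cdot 8^{2} + 12 \cdot 8\right) - -126 = \left(-8 + 8 \cdot 64 + 96\right) + 126 = \left(-8 + 512 + 96\right) + 126 = 600 + 126 = 726$)
$\frac{1}{r{\left(162,75 \right)}} = \frac{1}{726}$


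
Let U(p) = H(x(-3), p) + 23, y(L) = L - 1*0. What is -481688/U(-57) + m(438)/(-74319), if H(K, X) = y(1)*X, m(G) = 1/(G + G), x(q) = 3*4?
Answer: 15679773866719/1106758548 ≈ 14167.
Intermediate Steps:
y(L) = L (y(L) = L + 0 = L)
x(q) = 12
m(G) = 1/(2*G)
H(K, X) = X (H(K, X) = 1*X = X)
U(p) = 23 + p (U(p) = p + 23 = 23 + p)
-481688/U(-57) + m(438)/(-74319) = -481688/(23 - 57) + ((½)/438)/(-74319) = -481688/(-34) + ((½)*(1/438))*(-1/74319) = -481688*(-1/34) + (1/876)*(-1/74319) = 240844/17 - 1/65103444 = 15679773866719/1106758548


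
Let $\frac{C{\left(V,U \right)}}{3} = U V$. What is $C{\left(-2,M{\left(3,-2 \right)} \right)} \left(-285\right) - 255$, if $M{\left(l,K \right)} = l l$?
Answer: $15135$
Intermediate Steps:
$M{\left(l,K \right)} = l^{2}$
$C{\left(V,U \right)} = 3 U V$
$C{\left(-2,M{\left(3,-2 \right)} \right)} \left(-285\right) - 255 = 3 \cdot 3^{2} \left(-2\right) \left(-285\right) - 255 = 3 \cdot 9 \left(-2\right) \left(-285\right) - 255 = \left(-54\right) \left(-285\right) - 255 = 15390 - 255 = 15135$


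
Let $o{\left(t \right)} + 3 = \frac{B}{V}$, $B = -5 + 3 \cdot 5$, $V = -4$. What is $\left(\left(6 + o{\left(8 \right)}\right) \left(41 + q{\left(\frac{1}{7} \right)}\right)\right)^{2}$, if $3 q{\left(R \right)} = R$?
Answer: $\frac{185761}{441} \approx 421.23$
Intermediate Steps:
$q{\left(R \right)} = \frac{R}{3}$
$B = 10$ ($B = -5 + 15 = 10$)
$o{\left(t \right)} = - \frac{11}{2}$ ($o{\left(t \right)} = -3 + \frac{10}{-4} = -3 + 10 \left(- \frac{1}{4}\right) = -3 - \frac{5}{2} = - \frac{11}{2}$)
$\left(\left(6 + o{\left(8 \right)}\right) \left(41 + q{\left(\frac{1}{7} \right)}\right)\right)^{2} = \left(\left(6 - \frac{11}{2}\right) \left(41 + \frac{1}{3 \cdot 7}\right)\right)^{2} = \left(\frac{41 + \frac{1}{3} \cdot \frac{1}{7}}{2}\right)^{2} = \left(\frac{41 + \frac{1}{21}}{2}\right)^{2} = \left(\frac{1}{2} \cdot \frac{862}{21}\right)^{2} = \left(\frac{431}{21}\right)^{2} = \frac{185761}{441}$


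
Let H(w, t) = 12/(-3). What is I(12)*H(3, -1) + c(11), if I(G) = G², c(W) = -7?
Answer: -583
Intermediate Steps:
H(w, t) = -4 (H(w, t) = 12*(-⅓) = -4)
I(12)*H(3, -1) + c(11) = 12²*(-4) - 7 = 144*(-4) - 7 = -576 - 7 = -583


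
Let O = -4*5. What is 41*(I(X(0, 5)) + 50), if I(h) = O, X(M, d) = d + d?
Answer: 1230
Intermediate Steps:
O = -20
X(M, d) = 2*d
I(h) = -20
41*(I(X(0, 5)) + 50) = 41*(-20 + 50) = 41*30 = 1230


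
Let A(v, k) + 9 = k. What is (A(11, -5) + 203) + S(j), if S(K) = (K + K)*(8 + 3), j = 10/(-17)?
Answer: 2993/17 ≈ 176.06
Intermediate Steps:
A(v, k) = -9 + k
j = -10/17 (j = 10*(-1/17) = -10/17 ≈ -0.58823)
S(K) = 22*K (S(K) = (2*K)*11 = 22*K)
(A(11, -5) + 203) + S(j) = ((-9 - 5) + 203) + 22*(-10/17) = (-14 + 203) - 220/17 = 189 - 220/17 = 2993/17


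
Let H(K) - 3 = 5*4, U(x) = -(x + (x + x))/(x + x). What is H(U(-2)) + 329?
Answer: 352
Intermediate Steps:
U(x) = -3/2 (U(x) = -(x + 2*x)/(2*x) = -3*x*1/(2*x) = -1*3/2 = -3/2)
H(K) = 23 (H(K) = 3 + 5*4 = 3 + 20 = 23)
H(U(-2)) + 329 = 23 + 329 = 352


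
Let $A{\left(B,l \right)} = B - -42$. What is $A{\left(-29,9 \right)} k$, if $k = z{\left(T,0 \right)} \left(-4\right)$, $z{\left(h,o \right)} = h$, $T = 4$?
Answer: $-208$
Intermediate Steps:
$A{\left(B,l \right)} = 42 + B$ ($A{\left(B,l \right)} = B + 42 = 42 + B$)
$k = -16$ ($k = 4 \left(-4\right) = -16$)
$A{\left(-29,9 \right)} k = \left(42 - 29\right) \left(-16\right) = 13 \left(-16\right) = -208$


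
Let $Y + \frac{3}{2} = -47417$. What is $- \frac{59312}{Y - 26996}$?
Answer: $\frac{118624}{148829} \approx 0.79705$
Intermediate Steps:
$Y = - \frac{94837}{2}$ ($Y = - \frac{3}{2} - 47417 = - \frac{94837}{2} \approx -47419.0$)
$- \frac{59312}{Y - 26996} = - \frac{59312}{- \frac{94837}{2} - 26996} = - \frac{59312}{- \frac{148829}{2}} = \left(-59312\right) \left(- \frac{2}{148829}\right) = \frac{118624}{148829}$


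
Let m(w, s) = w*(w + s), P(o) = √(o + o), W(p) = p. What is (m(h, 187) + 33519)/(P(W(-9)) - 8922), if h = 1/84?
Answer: -351713824451/93612071952 - 236525773*I*√2/187224143904 ≈ -3.7571 - 0.0017866*I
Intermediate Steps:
h = 1/84 ≈ 0.011905
P(o) = √2*√o (P(o) = √(2*o) = √2*√o)
m(w, s) = w*(s + w)
(m(h, 187) + 33519)/(P(W(-9)) - 8922) = ((187 + 1/84)/84 + 33519)/(√2*√(-9) - 8922) = ((1/84)*(15709/84) + 33519)/(√2*(3*I) - 8922) = (15709/7056 + 33519)/(3*I*√2 - 8922) = 236525773/(7056*(-8922 + 3*I*√2))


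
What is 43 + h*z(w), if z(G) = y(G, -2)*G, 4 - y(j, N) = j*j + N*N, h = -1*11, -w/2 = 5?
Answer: -10957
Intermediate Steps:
w = -10 (w = -2*5 = -10)
h = -11
y(j, N) = 4 - N² - j² (y(j, N) = 4 - (j*j + N*N) = 4 - (j² + N²) = 4 - (N² + j²) = 4 + (-N² - j²) = 4 - N² - j²)
z(G) = -G³ (z(G) = (4 - 1*(-2)² - G²)*G = (4 - 1*4 - G²)*G = (4 - 4 - G²)*G = (-G²)*G = -G³)
43 + h*z(w) = 43 - (-11)*(-10)³ = 43 - (-11)*(-1000) = 43 - 11*1000 = 43 - 11000 = -10957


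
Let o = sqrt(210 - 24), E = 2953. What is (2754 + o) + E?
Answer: 5707 + sqrt(186) ≈ 5720.6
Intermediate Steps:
o = sqrt(186) ≈ 13.638
(2754 + o) + E = (2754 + sqrt(186)) + 2953 = 5707 + sqrt(186)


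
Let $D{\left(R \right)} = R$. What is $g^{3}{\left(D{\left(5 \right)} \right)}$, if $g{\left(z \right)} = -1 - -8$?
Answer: $343$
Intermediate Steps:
$g{\left(z \right)} = 7$ ($g{\left(z \right)} = -1 + 8 = 7$)
$g^{3}{\left(D{\left(5 \right)} \right)} = 7^{3} = 343$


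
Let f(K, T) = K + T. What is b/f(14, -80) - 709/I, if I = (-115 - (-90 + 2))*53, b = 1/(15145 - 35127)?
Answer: 311679713/629073324 ≈ 0.49546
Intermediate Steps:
b = -1/19982 (b = 1/(-19982) = -1/19982 ≈ -5.0045e-5)
I = -1431 (I = (-115 - 1*(-88))*53 = (-115 + 88)*53 = -27*53 = -1431)
b/f(14, -80) - 709/I = -1/(19982*(14 - 80)) - 709/(-1431) = -1/19982/(-66) - 709*(-1/1431) = -1/19982*(-1/66) + 709/1431 = 1/1318812 + 709/1431 = 311679713/629073324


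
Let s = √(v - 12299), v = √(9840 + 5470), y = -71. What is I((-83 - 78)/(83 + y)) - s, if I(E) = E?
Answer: -161/12 - I*√(12299 - √15310) ≈ -13.417 - 110.34*I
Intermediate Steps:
v = √15310 ≈ 123.73
s = √(-12299 + √15310) (s = √(√15310 - 12299) = √(-12299 + √15310) ≈ 110.34*I)
I((-83 - 78)/(83 + y)) - s = (-83 - 78)/(83 - 71) - √(-12299 + √15310) = -161/12 - √(-12299 + √15310)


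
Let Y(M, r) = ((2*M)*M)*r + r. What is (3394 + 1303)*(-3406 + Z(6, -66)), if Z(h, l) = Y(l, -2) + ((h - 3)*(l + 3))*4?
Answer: -101398836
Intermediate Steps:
Y(M, r) = r + 2*r*M² (Y(M, r) = (2*M²)*r + r = 2*r*M² + r = r + 2*r*M²)
Z(h, l) = -2 - 4*l² + 4*(-3 + h)*(3 + l) (Z(h, l) = -2*(1 + 2*l²) + ((h - 3)*(l + 3))*4 = (-2 - 4*l²) + ((-3 + h)*(3 + l))*4 = (-2 - 4*l²) + 4*(-3 + h)*(3 + l) = -2 - 4*l² + 4*(-3 + h)*(3 + l))
(3394 + 1303)*(-3406 + Z(6, -66)) = (3394 + 1303)*(-3406 + (-38 - 12*(-66) - 4*(-66)² + 12*6 + 4*6*(-66))) = 4697*(-3406 + (-38 + 792 - 4*4356 + 72 - 1584)) = 4697*(-3406 + (-38 + 792 - 17424 + 72 - 1584)) = 4697*(-3406 - 18182) = 4697*(-21588) = -101398836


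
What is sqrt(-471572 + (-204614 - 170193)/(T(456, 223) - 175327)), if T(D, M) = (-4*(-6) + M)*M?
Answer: I*sqrt(139152283254870)/17178 ≈ 686.71*I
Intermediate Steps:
T(D, M) = M*(24 + M) (T(D, M) = (24 + M)*M = M*(24 + M))
sqrt(-471572 + (-204614 - 170193)/(T(456, 223) - 175327)) = sqrt(-471572 + (-204614 - 170193)/(223*(24 + 223) - 175327)) = sqrt(-471572 - 374807/(223*247 - 175327)) = sqrt(-471572 - 374807/(55081 - 175327)) = sqrt(-471572 - 374807/(-120246)) = sqrt(-471572 - 374807*(-1/120246)) = sqrt(-471572 + 374807/120246) = sqrt(-56704271905/120246) = I*sqrt(139152283254870)/17178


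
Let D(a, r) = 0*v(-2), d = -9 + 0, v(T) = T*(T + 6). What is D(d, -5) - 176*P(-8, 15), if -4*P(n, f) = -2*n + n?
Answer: 352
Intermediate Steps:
v(T) = T*(6 + T)
P(n, f) = n/4 (P(n, f) = -(-2*n + n)/4 = -(-1)*n/4 = n/4)
d = -9
D(a, r) = 0 (D(a, r) = 0*(-2*(6 - 2)) = 0*(-2*4) = 0*(-8) = 0)
D(d, -5) - 176*P(-8, 15) = 0 - 44*(-8) = 0 - 176*(-2) = 0 + 352 = 352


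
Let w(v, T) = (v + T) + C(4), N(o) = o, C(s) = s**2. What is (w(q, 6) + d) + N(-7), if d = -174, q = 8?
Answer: -151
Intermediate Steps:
w(v, T) = 16 + T + v (w(v, T) = (v + T) + 4**2 = (T + v) + 16 = 16 + T + v)
(w(q, 6) + d) + N(-7) = ((16 + 6 + 8) - 174) - 7 = (30 - 174) - 7 = -144 - 7 = -151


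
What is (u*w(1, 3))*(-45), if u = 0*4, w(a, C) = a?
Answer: 0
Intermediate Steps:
u = 0
(u*w(1, 3))*(-45) = (0*1)*(-45) = 0*(-45) = 0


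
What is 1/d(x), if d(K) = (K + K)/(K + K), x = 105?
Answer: 1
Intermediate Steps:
d(K) = 1 (d(K) = (2*K)/((2*K)) = (2*K)*(1/(2*K)) = 1)
1/d(x) = 1/1 = 1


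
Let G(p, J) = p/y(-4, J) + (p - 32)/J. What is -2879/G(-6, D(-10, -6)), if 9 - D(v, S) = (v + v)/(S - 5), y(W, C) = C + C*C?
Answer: 3411615/6391 ≈ 533.82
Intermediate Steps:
y(W, C) = C + C²
D(v, S) = 9 - 2*v/(-5 + S) (D(v, S) = 9 - (v + v)/(S - 5) = 9 - 2*v/(-5 + S))
G(p, J) = (-32 + p)/J + p/(J*(1 + J)) (G(p, J) = p/((J*(1 + J))) + (p - 32)/J = p*(1/(J*(1 + J))) + (-32 + p)/J = p/(J*(1 + J)) + (-32 + p)/J = (-32 + p)/J + p/(J*(1 + J)))
-2879/G(-6, D(-10, -6)) = -2879*(1 + (-45 - 2*(-10) + 9*(-6))/(-5 - 6))*(-45 - 2*(-10) + 9*(-6))/((-6 + (1 + (-45 - 2*(-10) + 9*(-6))/(-5 - 6))*(-32 - 6))*(-5 - 6)) = -2879*(-(1 + (-45 + 20 - 54)/(-11))*(-45 + 20 - 54)/(11*(-6 + (1 + (-45 + 20 - 54)/(-11))*(-38)))) = -2879*79*(1 - 1/11*(-79))/(11*(-6 + (1 - 1/11*(-79))*(-38))) = -2879*79*(1 + 79/11)/(11*(-6 + (1 + 79/11)*(-38))) = -2879*7110/(121*(-6 + (90/11)*(-38))) = -2879*7110/(121*(-6 - 3420/11)) = -2879/((11/79)*(11/90)*(-3486/11)) = -2879/(-6391/1185) = -2879*(-1185/6391) = 3411615/6391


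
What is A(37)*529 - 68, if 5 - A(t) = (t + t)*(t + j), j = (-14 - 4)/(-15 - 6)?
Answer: -10355651/7 ≈ -1.4794e+6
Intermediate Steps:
j = 6/7 (j = -18/(-21) = -18*(-1/21) = 6/7 ≈ 0.85714)
A(t) = 5 - 2*t*(6/7 + t) (A(t) = 5 - (t + t)*(t + 6/7) = 5 - 2*t*(6/7 + t))
A(37)*529 - 68 = (5 - 2*37² - 12/7*37)*529 - 68 = (5 - 2*1369 - 444/7)*529 - 68 = (5 - 2738 - 444/7)*529 - 68 = -19575/7*529 - 68 = -10355175/7 - 68 = -10355651/7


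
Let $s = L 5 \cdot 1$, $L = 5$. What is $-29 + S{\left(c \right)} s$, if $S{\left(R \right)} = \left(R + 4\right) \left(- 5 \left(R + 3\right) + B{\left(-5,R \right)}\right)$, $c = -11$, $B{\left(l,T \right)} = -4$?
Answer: $-6329$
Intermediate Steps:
$s = 25$ ($s = 5 \cdot 5 \cdot 1 = 25 \cdot 1 = 25$)
$S{\left(R \right)} = \left(-19 - 5 R\right) \left(4 + R\right)$ ($S{\left(R \right)} = \left(R + 4\right) \left(- 5 \left(R + 3\right) - 4\right) = \left(4 + R\right) \left(- 5 \left(3 + R\right) - 4\right) = \left(4 + R\right) \left(\left(-15 - 5 R\right) - 4\right) = \left(4 + R\right) \left(-19 - 5 R\right) = \left(-19 - 5 R\right) \left(4 + R\right)$)
$-29 + S{\left(c \right)} s = -29 + \left(-76 - -429 - 5 \left(-11\right)^{2}\right) 25 = -29 + \left(-76 + 429 - 605\right) 25 = -29 - 6300 = -6329$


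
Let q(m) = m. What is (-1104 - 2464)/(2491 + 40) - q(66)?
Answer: -170614/2531 ≈ -67.410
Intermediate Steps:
(-1104 - 2464)/(2491 + 40) - q(66) = (-1104 - 2464)/(2491 + 40) - 1*66 = -3568/2531 - 66 = -170614/2531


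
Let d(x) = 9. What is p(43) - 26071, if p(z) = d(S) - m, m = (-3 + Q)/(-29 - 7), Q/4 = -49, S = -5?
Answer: -938431/36 ≈ -26068.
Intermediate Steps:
Q = -196 (Q = 4*(-49) = -196)
m = 199/36 (m = (-3 - 196)/(-29 - 7) = -199/(-36) = -199*(-1/36) = 199/36 ≈ 5.5278)
p(z) = 125/36 (p(z) = 9 - 1*199/36 = 9 - 199/36 = 125/36)
p(43) - 26071 = 125/36 - 26071 = -938431/36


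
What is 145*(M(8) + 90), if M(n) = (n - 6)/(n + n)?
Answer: 104545/8 ≈ 13068.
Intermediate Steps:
M(n) = (-6 + n)/(2*n) (M(n) = (-6 + n)/((2*n)) = (-6 + n)*(1/(2*n)) = (-6 + n)/(2*n))
145*(M(8) + 90) = 145*((1/2)*(-6 + 8)/8 + 90) = 145*((1/2)*(1/8)*2 + 90) = 145*(1/8 + 90) = 145*(721/8) = 104545/8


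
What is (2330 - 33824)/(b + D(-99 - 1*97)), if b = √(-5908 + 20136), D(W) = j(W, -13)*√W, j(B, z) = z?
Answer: -15747/(√3557 - 91*I) ≈ -79.334 - 121.05*I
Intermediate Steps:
D(W) = -13*√W
b = 2*√3557 (b = √14228 = 2*√3557 ≈ 119.28)
(2330 - 33824)/(b + D(-99 - 1*97)) = (2330 - 33824)/(2*√3557 - 13*√(-99 - 1*97)) = -31494/(2*√3557 - 13*√(-99 - 97)) = -31494/(2*√3557 - 182*I) = -31494/(-182*I + 2*√3557)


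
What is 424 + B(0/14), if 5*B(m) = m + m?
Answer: 424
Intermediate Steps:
B(m) = 2*m/5 (B(m) = (m + m)/5 = (2*m)/5 = 2*m/5)
424 + B(0/14) = 424 + 2*(0/14)/5 = 424 + 2*(0*(1/14))/5 = 424 + (⅖)*0 = 424 + 0 = 424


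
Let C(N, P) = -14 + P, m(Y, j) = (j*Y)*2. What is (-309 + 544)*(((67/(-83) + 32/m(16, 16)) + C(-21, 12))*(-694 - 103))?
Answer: 682690275/1328 ≈ 5.1407e+5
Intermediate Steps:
m(Y, j) = 2*Y*j (m(Y, j) = (Y*j)*2 = 2*Y*j)
(-309 + 544)*(((67/(-83) + 32/m(16, 16)) + C(-21, 12))*(-694 - 103)) = (-309 + 544)*(((67/(-83) + 32/((2*16*16))) + (-14 + 12))*(-694 - 103)) = 235*(((67*(-1/83) + 32/512) - 2)*(-797)) = 235*(((-67/83 + 32*(1/512)) - 2)*(-797)) = 235*(((-67/83 + 1/16) - 2)*(-797)) = 235*((-989/1328 - 2)*(-797)) = 235*(-3645/1328*(-797)) = 235*(2905065/1328) = 682690275/1328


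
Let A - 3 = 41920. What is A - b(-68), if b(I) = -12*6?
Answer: 41995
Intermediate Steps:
A = 41923 (A = 3 + 41920 = 41923)
b(I) = -72
A - b(-68) = 41923 - 1*(-72) = 41923 + 72 = 41995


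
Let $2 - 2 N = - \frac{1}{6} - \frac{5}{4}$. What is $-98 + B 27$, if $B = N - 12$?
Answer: $- \frac{3007}{8} \approx -375.88$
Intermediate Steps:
$N = \frac{41}{24}$ ($N = 1 - \frac{- \frac{1}{6} - \frac{5}{4}}{2} = 1 - - \frac{17}{24} = 1 + \frac{17}{24} = \frac{41}{24} \approx 1.7083$)
$B = - \frac{247}{24}$ ($B = \frac{41}{24} - 12 = - \frac{247}{24} \approx -10.292$)
$-98 + B 27 = -98 - \frac{2223}{8} = - \frac{3007}{8}$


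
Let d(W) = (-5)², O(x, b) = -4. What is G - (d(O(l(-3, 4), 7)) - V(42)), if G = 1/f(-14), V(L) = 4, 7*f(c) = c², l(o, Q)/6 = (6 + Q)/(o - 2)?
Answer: -587/28 ≈ -20.964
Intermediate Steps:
l(o, Q) = 6*(6 + Q)/(-2 + o) (l(o, Q) = 6*((6 + Q)/(o - 2)) = 6*((6 + Q)/(-2 + o)) = 6*(6 + Q)/(-2 + o))
f(c) = c²/7
d(W) = 25
G = 1/28 (G = 1/((⅐)*(-14)²) = 1/((⅐)*196) = 1/28 ≈ 0.035714)
G - (d(O(l(-3, 4), 7)) - V(42)) = 1/28 - (25 - 1*4) = 1/28 - (25 - 4) = 1/28 - 1*21 = 1/28 - 21 = -587/28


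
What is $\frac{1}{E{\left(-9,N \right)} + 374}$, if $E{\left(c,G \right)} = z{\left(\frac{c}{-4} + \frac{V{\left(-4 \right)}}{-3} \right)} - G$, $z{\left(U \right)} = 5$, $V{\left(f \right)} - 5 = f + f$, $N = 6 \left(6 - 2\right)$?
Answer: $\frac{1}{355} \approx 0.0028169$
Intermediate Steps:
$N = 24$ ($N = 6 \cdot 4 = 24$)
$V{\left(f \right)} = 5 + 2 f$ ($V{\left(f \right)} = 5 + \left(f + f\right) = 5 + 2 f$)
$E{\left(c,G \right)} = 5 - G$
$\frac{1}{E{\left(-9,N \right)} + 374} = \frac{1}{\left(5 - 24\right) + 374} = \frac{1}{-19 + 374} = \frac{1}{355}$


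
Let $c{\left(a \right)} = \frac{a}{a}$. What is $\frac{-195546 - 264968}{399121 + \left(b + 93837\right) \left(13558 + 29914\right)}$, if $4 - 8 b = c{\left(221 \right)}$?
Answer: $- \frac{460514}{4079697487} \approx -0.00011288$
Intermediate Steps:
$c{\left(a \right)} = 1$
$b = \frac{3}{8}$ ($b = \frac{1}{2} - \frac{1}{8} = \frac{3}{8} \approx 0.375$)
$\frac{-195546 - 264968}{399121 + \left(b + 93837\right) \left(13558 + 29914\right)} = \frac{-195546 - 264968}{399121 + \left(\frac{3}{8} + 93837\right) \left(13558 + 29914\right)} = - \frac{460514}{399121 + \frac{750699}{8} \cdot 43472} = - \frac{460514}{399121 + 4079298366} = - \frac{460514}{4079697487}$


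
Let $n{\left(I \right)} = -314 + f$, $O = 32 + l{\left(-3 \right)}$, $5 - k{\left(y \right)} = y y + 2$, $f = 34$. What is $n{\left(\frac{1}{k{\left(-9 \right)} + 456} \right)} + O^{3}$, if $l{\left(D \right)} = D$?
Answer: $24109$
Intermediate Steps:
$k{\left(y \right)} = 3 - y^{2}$ ($k{\left(y \right)} = 5 - \left(y y + 2\right) = 5 - \left(y^{2} + 2\right) = 5 - \left(2 + y^{2}\right) = 3 - y^{2}$)
$O = 29$ ($O = 32 - 3 = 29$)
$n{\left(I \right)} = -280$ ($n{\left(I \right)} = -314 + 34 = -280$)
$n{\left(\frac{1}{k{\left(-9 \right)} + 456} \right)} + O^{3} = -280 + 29^{3} = -280 + 24389 = 24109$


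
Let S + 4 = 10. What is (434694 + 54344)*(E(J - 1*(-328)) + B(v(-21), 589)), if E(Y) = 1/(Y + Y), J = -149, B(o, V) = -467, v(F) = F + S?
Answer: -40879909015/179 ≈ -2.2838e+8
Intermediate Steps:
S = 6 (S = -4 + 10 = 6)
v(F) = 6 + F (v(F) = F + 6 = 6 + F)
E(Y) = 1/(2*Y)
(434694 + 54344)*(E(J - 1*(-328)) + B(v(-21), 589)) = (434694 + 54344)*(1/(2*(-149 - 1*(-328))) - 467) = 489038*(1/(2*(-149 + 328)) - 467) = 489038*((½)/179 - 467) = 489038*((½)*(1/179) - 467) = 489038*(1/358 - 467) = 489038*(-167185/358) = -40879909015/179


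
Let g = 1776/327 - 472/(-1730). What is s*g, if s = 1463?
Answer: 786807252/94285 ≈ 8345.0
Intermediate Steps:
g = 537804/94285 (g = 1776*(1/327) - 472*(-1/1730) = 592/109 + 236/865 = 537804/94285 ≈ 5.7040)
s*g = 1463*(537804/94285) = 786807252/94285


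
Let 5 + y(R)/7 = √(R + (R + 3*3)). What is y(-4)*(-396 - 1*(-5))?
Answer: 10948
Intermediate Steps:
y(R) = -35 + 7*√(9 + 2*R) (y(R) = -35 + 7*√(R + (R + 3*3)) = -35 + 7*√(R + (R + 9)) = -35 + 7*√(R + (9 + R)) = -35 + 7*√(9 + 2*R))
y(-4)*(-396 - 1*(-5)) = (-35 + 7*√(9 + 2*(-4)))*(-396 - 1*(-5)) = (-35 + 7*√(9 - 8))*(-396 + 5) = (-35 + 7*√1)*(-391) = (-35 + 7*1)*(-391) = (-35 + 7)*(-391) = -28*(-391) = 10948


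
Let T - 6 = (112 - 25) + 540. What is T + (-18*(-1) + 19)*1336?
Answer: 50065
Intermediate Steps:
T = 633 (T = 6 + ((112 - 25) + 540) = 6 + (87 + 540) = 6 + 627 = 633)
T + (-18*(-1) + 19)*1336 = 633 + (-18*(-1) + 19)*1336 = 633 + (18 + 19)*1336 = 633 + 37*1336 = 633 + 49432 = 50065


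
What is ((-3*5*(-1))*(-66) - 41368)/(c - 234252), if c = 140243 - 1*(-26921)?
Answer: 21179/33544 ≈ 0.63138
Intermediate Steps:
c = 167164 (c = 140243 + 26921 = 167164)
((-3*5*(-1))*(-66) - 41368)/(c - 234252) = ((-3*5*(-1))*(-66) - 41368)/(167164 - 234252) = (-15*(-1)*(-66) - 41368)/(-67088) = (15*(-66) - 41368)*(-1/67088) = (-990 - 41368)*(-1/67088) = -42358*(-1/67088) = 21179/33544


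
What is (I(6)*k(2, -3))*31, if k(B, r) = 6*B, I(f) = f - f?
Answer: 0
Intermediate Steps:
I(f) = 0
(I(6)*k(2, -3))*31 = (0*(6*2))*31 = (0*12)*31 = 0*31 = 0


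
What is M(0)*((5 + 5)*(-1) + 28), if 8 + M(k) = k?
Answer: -144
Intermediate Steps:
M(k) = -8 + k
M(0)*((5 + 5)*(-1) + 28) = (-8 + 0)*((5 + 5)*(-1) + 28) = -8*(10*(-1) + 28) = -8*(-10 + 28) = -8*18 = -144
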